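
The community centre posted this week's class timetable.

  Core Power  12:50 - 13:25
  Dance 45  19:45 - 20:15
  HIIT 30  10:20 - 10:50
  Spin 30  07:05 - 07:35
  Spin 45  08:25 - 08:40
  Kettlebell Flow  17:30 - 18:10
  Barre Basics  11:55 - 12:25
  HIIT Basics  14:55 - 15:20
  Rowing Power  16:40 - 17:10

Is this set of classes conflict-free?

Yes

Sorted by start: Spin 30, Spin 45, HIIT 30, Barre Basics, Core Power, HIIT Basics, Rowing Power, Kettlebell Flow, Dance 45.
Spin 45 starts after Spin 30 ends, so nothing later overlaps Spin 30 either.
HIIT 30 starts after Spin 45 ends, so nothing later overlaps Spin 45 either.
Barre Basics starts after HIIT 30 ends, so nothing later overlaps HIIT 30 either.
Core Power starts after Barre Basics ends, so nothing later overlaps Barre Basics either.
HIIT Basics starts after Core Power ends, so nothing later overlaps Core Power either.
Rowing Power starts after HIIT Basics ends, so nothing later overlaps HIIT Basics either.
Kettlebell Flow starts after Rowing Power ends, so nothing later overlaps Rowing Power either.
Dance 45 starts after Kettlebell Flow ends.
Every pair is clear; the schedule has no overlaps.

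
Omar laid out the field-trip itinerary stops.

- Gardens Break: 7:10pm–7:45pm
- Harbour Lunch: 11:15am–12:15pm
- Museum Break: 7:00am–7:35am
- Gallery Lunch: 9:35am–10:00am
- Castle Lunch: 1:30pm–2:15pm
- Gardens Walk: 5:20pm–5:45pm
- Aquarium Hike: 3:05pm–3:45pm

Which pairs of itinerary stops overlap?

no conflicts

Sorted by start: Museum Break, Gallery Lunch, Harbour Lunch, Castle Lunch, Aquarium Hike, Gardens Walk, Gardens Break.
Gallery Lunch starts after Museum Break ends; Museum Break is clear from here.
Harbour Lunch starts after Gallery Lunch ends; Gallery Lunch is clear from here.
Castle Lunch starts after Harbour Lunch ends; Harbour Lunch is clear from here.
Aquarium Hike starts after Castle Lunch ends; Castle Lunch is clear from here.
Gardens Walk starts after Aquarium Hike ends; Aquarium Hike is clear from here.
Gardens Break starts after Gardens Walk ends.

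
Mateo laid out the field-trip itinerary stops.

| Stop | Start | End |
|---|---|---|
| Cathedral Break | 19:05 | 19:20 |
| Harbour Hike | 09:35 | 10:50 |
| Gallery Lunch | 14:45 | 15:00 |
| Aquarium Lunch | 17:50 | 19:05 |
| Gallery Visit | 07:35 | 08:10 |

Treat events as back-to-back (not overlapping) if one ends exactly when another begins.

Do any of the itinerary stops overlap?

Sorted by start: Gallery Visit, Harbour Hike, Gallery Lunch, Aquarium Lunch, Cathedral Break.
Harbour Hike starts after Gallery Visit ends, so nothing later overlaps Gallery Visit either.
Gallery Lunch starts after Harbour Hike ends, so nothing later overlaps Harbour Hike either.
Aquarium Lunch starts after Gallery Lunch ends, so nothing later overlaps Gallery Lunch either.
Cathedral Break starts exactly when Aquarium Lunch ends (back-to-back, no overlap).
Every pair is clear; the schedule has no overlaps.

No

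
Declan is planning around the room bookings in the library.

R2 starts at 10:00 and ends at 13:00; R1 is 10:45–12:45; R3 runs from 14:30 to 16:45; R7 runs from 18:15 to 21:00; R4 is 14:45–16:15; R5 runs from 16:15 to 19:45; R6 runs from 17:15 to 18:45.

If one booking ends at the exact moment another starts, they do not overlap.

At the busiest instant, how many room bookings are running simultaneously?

3

Sort all start/end points and keep a running count:
10:00 start R2 → 1
10:45 start R1 → 2
12:45 end R1 → 1
13:00 end R2 → 0
14:30 start R3 → 1
14:45 start R4 → 2
16:15 end R4 → 1
16:15 start R5 → 2
16:45 end R3 → 1
17:15 start R6 → 2
18:15 start R7 → 3
18:45 end R6 → 2
19:45 end R5 → 1
21:00 end R7 → 0
Peak is 3, at 18:15 (R5, R6, R7).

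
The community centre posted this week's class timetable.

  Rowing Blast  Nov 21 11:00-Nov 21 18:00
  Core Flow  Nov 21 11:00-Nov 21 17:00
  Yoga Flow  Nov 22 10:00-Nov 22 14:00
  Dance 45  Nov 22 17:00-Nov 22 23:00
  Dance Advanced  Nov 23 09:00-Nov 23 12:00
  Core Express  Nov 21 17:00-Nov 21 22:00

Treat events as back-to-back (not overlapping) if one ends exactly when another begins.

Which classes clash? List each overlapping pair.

Core Express & Rowing Blast, Core Flow & Rowing Blast

Sorted by start: Rowing Blast, Core Flow, Core Express, Yoga Flow, Dance 45, Dance Advanced.
Core Flow starts before Rowing Blast ends → Rowing Blast and Core Flow overlap.
Core Express starts before Rowing Blast ends → Rowing Blast and Core Express overlap.
Yoga Flow starts after Rowing Blast ends, so Rowing Blast has no further overlaps.
Core Express starts exactly when Core Flow ends (back-to-back, no overlap), so Core Flow has no further overlaps.
Yoga Flow starts after Core Express ends, so Core Express has no further overlaps.
Dance 45 starts after Yoga Flow ends, so Yoga Flow has no further overlaps.
Dance Advanced starts after Dance 45 ends.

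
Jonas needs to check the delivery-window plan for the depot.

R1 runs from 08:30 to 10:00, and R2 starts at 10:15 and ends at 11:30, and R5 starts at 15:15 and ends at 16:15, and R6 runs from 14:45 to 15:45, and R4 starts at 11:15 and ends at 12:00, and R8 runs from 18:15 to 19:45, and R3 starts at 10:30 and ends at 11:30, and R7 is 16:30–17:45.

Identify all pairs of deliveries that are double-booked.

R2 & R3, R2 & R4, R3 & R4, R5 & R6

Sorted by start: R1, R2, R3, R4, R6, R5, R7, R8.
R2 starts after R1 ends, so nothing later overlaps R1 either.
R3 starts before R2 ends → R2 and R3 overlap.
R4 starts before R2 ends → R2 and R4 overlap.
R6 starts after R2 ends, so nothing later overlaps R2 either.
R4 starts before R3 ends → R3 and R4 overlap.
R6 starts after R3 ends, so nothing later overlaps R3 either.
R6 starts after R4 ends, so nothing later overlaps R4 either.
R5 starts before R6 ends → R6 and R5 overlap.
R7 starts after R6 ends, so nothing later overlaps R6 either.
R7 starts after R5 ends, so nothing later overlaps R5 either.
R8 starts after R7 ends.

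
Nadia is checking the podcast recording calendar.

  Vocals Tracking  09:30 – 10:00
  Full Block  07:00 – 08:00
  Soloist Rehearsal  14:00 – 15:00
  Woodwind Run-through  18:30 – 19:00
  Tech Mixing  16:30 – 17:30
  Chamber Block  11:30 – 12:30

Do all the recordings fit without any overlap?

Sorted by start: Full Block, Vocals Tracking, Chamber Block, Soloist Rehearsal, Tech Mixing, Woodwind Run-through.
Vocals Tracking starts after Full Block ends, so Full Block has no further overlaps.
Chamber Block starts after Vocals Tracking ends, so Vocals Tracking has no further overlaps.
Soloist Rehearsal starts after Chamber Block ends, so Chamber Block has no further overlaps.
Tech Mixing starts after Soloist Rehearsal ends, so Soloist Rehearsal has no further overlaps.
Woodwind Run-through starts after Tech Mixing ends.
Every pair is clear; the schedule has no overlaps.

Yes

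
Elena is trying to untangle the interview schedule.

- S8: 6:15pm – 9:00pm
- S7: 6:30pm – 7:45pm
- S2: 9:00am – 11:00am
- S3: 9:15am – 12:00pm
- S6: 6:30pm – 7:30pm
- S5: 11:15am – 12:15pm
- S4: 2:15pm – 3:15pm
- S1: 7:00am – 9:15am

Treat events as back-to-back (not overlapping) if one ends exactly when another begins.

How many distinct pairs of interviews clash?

Sorted by start: S1, S2, S3, S5, S4, S8, S6, S7.
S2 starts before S1 ends → S1 and S2 overlap.
S3 starts exactly when S1 ends (back-to-back, no overlap), so S1 has no further overlaps.
S3 starts before S2 ends → S2 and S3 overlap.
S5 starts after S2 ends, so S2 has no further overlaps.
S5 starts before S3 ends → S3 and S5 overlap.
S4 starts after S3 ends, so S3 has no further overlaps.
S4 starts after S5 ends, so S5 has no further overlaps.
S8 starts after S4 ends, so S4 has no further overlaps.
S6 starts before S8 ends → S8 and S6 overlap.
S7 starts before S8 ends → S8 and S7 overlap.
S7 starts before S6 ends → S6 and S7 overlap.
Overlapping pairs: S1 & S2, S2 & S3, S3 & S5, S6 & S7, S6 & S8, S7 & S8 — 6 in total.

6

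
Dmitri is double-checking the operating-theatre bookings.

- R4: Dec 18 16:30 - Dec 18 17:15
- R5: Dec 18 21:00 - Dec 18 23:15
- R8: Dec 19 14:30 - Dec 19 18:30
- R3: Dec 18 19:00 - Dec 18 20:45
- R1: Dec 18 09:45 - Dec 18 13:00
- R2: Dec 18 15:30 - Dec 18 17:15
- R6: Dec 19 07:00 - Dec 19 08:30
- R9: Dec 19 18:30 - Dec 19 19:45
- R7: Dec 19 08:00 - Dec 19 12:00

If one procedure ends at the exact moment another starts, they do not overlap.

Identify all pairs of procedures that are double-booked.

Sorted by start: R1, R2, R4, R3, R5, R6, R7, R8, R9.
R2 starts after R1 ends; R1 is clear from here.
R4 starts before R2 ends → R2 and R4 overlap.
R3 starts after R2 ends; R2 is clear from here.
R3 starts after R4 ends; R4 is clear from here.
R5 starts after R3 ends; R3 is clear from here.
R6 starts after R5 ends; R5 is clear from here.
R7 starts before R6 ends → R6 and R7 overlap.
R8 starts after R6 ends; R6 is clear from here.
R8 starts after R7 ends; R7 is clear from here.
R9 starts exactly when R8 ends (back-to-back, no overlap).

R2 & R4, R6 & R7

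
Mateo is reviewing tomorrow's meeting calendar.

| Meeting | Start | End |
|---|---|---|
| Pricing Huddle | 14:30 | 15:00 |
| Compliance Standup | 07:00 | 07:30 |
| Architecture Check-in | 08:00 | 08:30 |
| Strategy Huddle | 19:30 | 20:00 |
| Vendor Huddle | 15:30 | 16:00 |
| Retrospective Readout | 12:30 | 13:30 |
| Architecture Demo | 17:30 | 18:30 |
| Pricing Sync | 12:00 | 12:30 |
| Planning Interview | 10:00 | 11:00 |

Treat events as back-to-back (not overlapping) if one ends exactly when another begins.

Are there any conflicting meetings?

Sorted by start: Compliance Standup, Architecture Check-in, Planning Interview, Pricing Sync, Retrospective Readout, Pricing Huddle, Vendor Huddle, Architecture Demo, Strategy Huddle.
Architecture Check-in starts after Compliance Standup ends, so nothing later overlaps Compliance Standup either.
Planning Interview starts after Architecture Check-in ends, so nothing later overlaps Architecture Check-in either.
Pricing Sync starts after Planning Interview ends, so nothing later overlaps Planning Interview either.
Retrospective Readout starts exactly when Pricing Sync ends (back-to-back, no overlap), so nothing later overlaps Pricing Sync either.
Pricing Huddle starts after Retrospective Readout ends, so nothing later overlaps Retrospective Readout either.
Vendor Huddle starts after Pricing Huddle ends, so nothing later overlaps Pricing Huddle either.
Architecture Demo starts after Vendor Huddle ends, so nothing later overlaps Vendor Huddle either.
Strategy Huddle starts after Architecture Demo ends.
Every pair is clear; the schedule has no overlaps.

No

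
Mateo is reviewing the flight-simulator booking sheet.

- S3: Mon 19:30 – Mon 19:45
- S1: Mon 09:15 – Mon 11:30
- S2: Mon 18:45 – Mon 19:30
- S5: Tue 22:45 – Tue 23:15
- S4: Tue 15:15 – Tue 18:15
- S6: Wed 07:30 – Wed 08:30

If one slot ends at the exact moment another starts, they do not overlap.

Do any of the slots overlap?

Two intervals overlap when each starts before the other ends.
Sorted by start: S1, S2, S3, S4, S5, S6.
S2 starts after S1 ends, so nothing later overlaps S1 either.
S3 starts exactly when S2 ends (back-to-back, no overlap), so nothing later overlaps S2 either.
S4 starts after S3 ends, so nothing later overlaps S3 either.
S5 starts after S4 ends, so nothing later overlaps S4 either.
S6 starts after S5 ends.
Every pair is clear; the schedule has no overlaps.

No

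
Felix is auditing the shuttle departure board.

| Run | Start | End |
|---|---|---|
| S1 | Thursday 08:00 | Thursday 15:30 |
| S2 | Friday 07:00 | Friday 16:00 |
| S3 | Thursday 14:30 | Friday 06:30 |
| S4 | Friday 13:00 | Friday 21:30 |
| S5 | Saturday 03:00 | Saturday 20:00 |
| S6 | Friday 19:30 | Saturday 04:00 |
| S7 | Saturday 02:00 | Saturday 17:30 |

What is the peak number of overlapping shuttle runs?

3

Walk through starts and ends in time order (an end at T is processed before a start at T):
Thursday 08:00 start S1 → 1
Thursday 14:30 start S3 → 2
Thursday 15:30 end S1 → 1
Friday 06:30 end S3 → 0
Friday 07:00 start S2 → 1
Friday 13:00 start S4 → 2
Friday 16:00 end S2 → 1
Friday 19:30 start S6 → 2
Friday 21:30 end S4 → 1
Saturday 02:00 start S7 → 2
Saturday 03:00 start S5 → 3
Saturday 04:00 end S6 → 2
Saturday 17:30 end S7 → 1
Saturday 20:00 end S5 → 0
Peak is 3, at Saturday 03:00 (S5, S6, S7).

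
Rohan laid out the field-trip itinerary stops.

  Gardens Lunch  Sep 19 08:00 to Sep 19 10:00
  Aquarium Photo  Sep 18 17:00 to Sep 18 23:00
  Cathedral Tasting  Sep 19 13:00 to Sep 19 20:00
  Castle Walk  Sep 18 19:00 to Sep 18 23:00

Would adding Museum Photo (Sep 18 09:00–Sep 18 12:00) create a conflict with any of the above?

No — it doesn't clash with anything

Aquarium Photo: starts Sep 18 17:00 at or after Museum Photo ends Sep 18 12:00 → clear.
Castle Walk: starts Sep 18 19:00 at or after Museum Photo ends Sep 18 12:00 → clear.
Gardens Lunch: starts Sep 19 08:00 at or after Museum Photo ends Sep 18 12:00 → clear.
Cathedral Tasting: starts Sep 19 13:00 at or after Museum Photo ends Sep 18 12:00 → clear.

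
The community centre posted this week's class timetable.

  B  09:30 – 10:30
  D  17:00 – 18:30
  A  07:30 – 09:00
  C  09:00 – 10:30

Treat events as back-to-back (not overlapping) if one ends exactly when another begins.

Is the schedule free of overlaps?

Check each pair: they overlap iff neither finishes before the other starts.
Sorted by start: A, C, B, D.
C starts exactly when A ends (back-to-back, no overlap) — done with A.
B starts before C ends → C and B overlap.
That's a conflict, so the schedule is not conflict-free.

No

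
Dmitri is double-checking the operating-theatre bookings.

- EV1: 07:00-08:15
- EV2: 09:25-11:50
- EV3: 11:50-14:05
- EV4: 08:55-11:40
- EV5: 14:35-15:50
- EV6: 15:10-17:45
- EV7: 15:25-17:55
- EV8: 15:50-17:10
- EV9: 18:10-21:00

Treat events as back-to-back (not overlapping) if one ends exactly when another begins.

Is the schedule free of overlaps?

Check each pair: they overlap iff neither finishes before the other starts.
Sorted by start: EV1, EV4, EV2, EV3, EV5, EV6, EV7, EV8, EV9.
EV4 starts after EV1 ends — done with EV1.
EV2 starts before EV4 ends → EV4 and EV2 overlap.
That's a conflict, so the schedule is not conflict-free.

No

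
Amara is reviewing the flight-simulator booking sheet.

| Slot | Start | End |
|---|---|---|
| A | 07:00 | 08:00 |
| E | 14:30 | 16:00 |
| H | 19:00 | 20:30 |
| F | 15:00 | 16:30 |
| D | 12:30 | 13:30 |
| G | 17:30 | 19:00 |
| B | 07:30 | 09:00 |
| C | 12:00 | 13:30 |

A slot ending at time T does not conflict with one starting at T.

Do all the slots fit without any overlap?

Sorted by start: A, B, C, D, E, F, G, H.
B starts before A ends → A and B overlap.
That's a conflict, so the schedule is not conflict-free.

No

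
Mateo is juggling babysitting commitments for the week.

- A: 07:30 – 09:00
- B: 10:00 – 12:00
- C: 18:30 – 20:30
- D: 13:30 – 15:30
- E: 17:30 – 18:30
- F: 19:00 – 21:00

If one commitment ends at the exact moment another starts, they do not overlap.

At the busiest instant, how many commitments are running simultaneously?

Sort all start/end points and keep a running count:
07:30 start A → 1
09:00 end A → 0
10:00 start B → 1
12:00 end B → 0
13:30 start D → 1
15:30 end D → 0
17:30 start E → 1
18:30 end E → 0
18:30 start C → 1
19:00 start F → 2
20:30 end C → 1
21:00 end F → 0
Peak is 2, at 19:00 (C, F).

2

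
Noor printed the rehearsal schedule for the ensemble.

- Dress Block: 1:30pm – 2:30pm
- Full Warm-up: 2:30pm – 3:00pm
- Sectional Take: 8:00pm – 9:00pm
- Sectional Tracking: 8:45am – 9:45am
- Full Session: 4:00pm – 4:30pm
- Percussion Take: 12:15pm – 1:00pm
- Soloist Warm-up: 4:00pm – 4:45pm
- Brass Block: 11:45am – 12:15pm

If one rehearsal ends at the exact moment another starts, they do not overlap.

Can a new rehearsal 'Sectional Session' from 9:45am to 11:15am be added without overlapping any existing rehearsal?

Yes — the slot is free

Sectional Tracking: ends 9:45am at or before Sectional Session starts 9:45am → clear.
Brass Block: starts 11:45am at or after Sectional Session ends 11:15am → clear.
Percussion Take: starts 12:15pm at or after Sectional Session ends 11:15am → clear.
Dress Block: starts 1:30pm at or after Sectional Session ends 11:15am → clear.
Full Warm-up: starts 2:30pm at or after Sectional Session ends 11:15am → clear.
Full Session: starts 4:00pm at or after Sectional Session ends 11:15am → clear.
Soloist Warm-up: starts 4:00pm at or after Sectional Session ends 11:15am → clear.
Sectional Take: starts 8:00pm at or after Sectional Session ends 11:15am → clear.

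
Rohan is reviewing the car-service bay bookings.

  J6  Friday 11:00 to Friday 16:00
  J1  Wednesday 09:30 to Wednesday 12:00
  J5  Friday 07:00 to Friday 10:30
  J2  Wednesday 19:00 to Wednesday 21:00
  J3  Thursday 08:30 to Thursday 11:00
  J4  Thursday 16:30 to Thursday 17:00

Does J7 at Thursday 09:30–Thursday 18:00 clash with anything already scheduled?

Yes — it overlaps J3, J4

J1: ends Wednesday 12:00 at or before J7 starts Thursday 09:30 → clear.
J2: ends Wednesday 21:00 at or before J7 starts Thursday 09:30 → clear.
J3: starts Thursday 08:30 before J7 ends Thursday 18:00, and ends Thursday 11:00 after J7 starts Thursday 09:30 → overlap.
J4: starts Thursday 16:30 before J7 ends Thursday 18:00, and ends Thursday 17:00 after J7 starts Thursday 09:30 → overlap.
J5: starts Friday 07:00 at or after J7 ends Thursday 18:00 → clear.
J6: starts Friday 11:00 at or after J7 ends Thursday 18:00 → clear.
J7 overlaps J3, J4.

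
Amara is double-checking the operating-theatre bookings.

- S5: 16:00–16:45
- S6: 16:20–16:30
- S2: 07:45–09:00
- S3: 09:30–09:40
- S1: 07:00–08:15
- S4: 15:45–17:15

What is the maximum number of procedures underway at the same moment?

3

Walk through starts and ends in time order (an end at T is processed before a start at T):
07:00 start S1 → 1
07:45 start S2 → 2
08:15 end S1 → 1
09:00 end S2 → 0
09:30 start S3 → 1
09:40 end S3 → 0
15:45 start S4 → 1
16:00 start S5 → 2
16:20 start S6 → 3
16:30 end S6 → 2
16:45 end S5 → 1
17:15 end S4 → 0
Peak is 3, at 16:20 (S4, S5, S6).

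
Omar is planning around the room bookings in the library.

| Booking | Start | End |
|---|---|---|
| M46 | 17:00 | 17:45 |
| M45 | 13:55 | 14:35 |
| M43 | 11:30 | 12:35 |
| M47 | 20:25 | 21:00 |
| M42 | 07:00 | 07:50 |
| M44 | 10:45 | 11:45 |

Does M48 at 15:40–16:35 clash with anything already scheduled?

No — it doesn't clash with anything

M42: ends 07:50 at or before M48 starts 15:40 → clear.
M44: ends 11:45 at or before M48 starts 15:40 → clear.
M43: ends 12:35 at or before M48 starts 15:40 → clear.
M45: ends 14:35 at or before M48 starts 15:40 → clear.
M46: starts 17:00 at or after M48 ends 16:35 → clear.
M47: starts 20:25 at or after M48 ends 16:35 → clear.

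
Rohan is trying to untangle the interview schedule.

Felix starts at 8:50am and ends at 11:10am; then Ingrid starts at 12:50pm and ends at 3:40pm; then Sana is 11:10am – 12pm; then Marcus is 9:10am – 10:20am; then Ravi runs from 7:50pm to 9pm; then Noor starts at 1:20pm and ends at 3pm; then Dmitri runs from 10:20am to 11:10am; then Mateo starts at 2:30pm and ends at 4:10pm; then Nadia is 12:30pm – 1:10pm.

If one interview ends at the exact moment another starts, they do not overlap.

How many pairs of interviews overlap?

6

Sorted by start: Felix, Marcus, Dmitri, Sana, Nadia, Ingrid, Noor, Mateo, Ravi.
Marcus starts before Felix ends → Felix and Marcus overlap.
Dmitri starts before Felix ends → Felix and Dmitri overlap.
Sana starts exactly when Felix ends (back-to-back, no overlap); Felix is clear from here.
Dmitri starts exactly when Marcus ends (back-to-back, no overlap); Marcus is clear from here.
Sana starts exactly when Dmitri ends (back-to-back, no overlap); Dmitri is clear from here.
Nadia starts after Sana ends; Sana is clear from here.
Ingrid starts before Nadia ends → Nadia and Ingrid overlap.
Noor starts after Nadia ends; Nadia is clear from here.
Noor starts before Ingrid ends → Ingrid and Noor overlap.
Mateo starts before Ingrid ends → Ingrid and Mateo overlap.
Ravi starts after Ingrid ends.
Mateo starts before Noor ends → Noor and Mateo overlap.
Ravi starts after Noor ends.
Ravi starts after Mateo ends.
Overlapping pairs: Dmitri & Felix, Felix & Marcus, Ingrid & Mateo, Ingrid & Nadia, Ingrid & Noor, Mateo & Noor — 6 in total.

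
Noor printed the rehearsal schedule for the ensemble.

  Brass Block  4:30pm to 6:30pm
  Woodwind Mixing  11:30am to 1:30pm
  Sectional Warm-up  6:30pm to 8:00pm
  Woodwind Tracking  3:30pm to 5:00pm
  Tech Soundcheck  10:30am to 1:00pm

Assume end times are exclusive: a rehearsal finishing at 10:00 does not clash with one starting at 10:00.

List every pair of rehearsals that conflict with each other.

Sorted by start: Tech Soundcheck, Woodwind Mixing, Woodwind Tracking, Brass Block, Sectional Warm-up.
Woodwind Mixing starts before Tech Soundcheck ends → Tech Soundcheck and Woodwind Mixing overlap.
Woodwind Tracking starts after Tech Soundcheck ends; Tech Soundcheck is clear from here.
Woodwind Tracking starts after Woodwind Mixing ends; Woodwind Mixing is clear from here.
Brass Block starts before Woodwind Tracking ends → Woodwind Tracking and Brass Block overlap.
Sectional Warm-up starts after Woodwind Tracking ends.
Sectional Warm-up starts exactly when Brass Block ends (back-to-back, no overlap).

Brass Block & Woodwind Tracking, Tech Soundcheck & Woodwind Mixing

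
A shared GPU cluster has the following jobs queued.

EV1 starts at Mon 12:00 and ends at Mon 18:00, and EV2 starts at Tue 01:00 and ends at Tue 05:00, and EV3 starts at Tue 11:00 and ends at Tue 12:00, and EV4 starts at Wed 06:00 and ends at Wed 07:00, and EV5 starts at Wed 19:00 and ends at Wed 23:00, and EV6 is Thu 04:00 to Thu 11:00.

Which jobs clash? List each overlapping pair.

no overlapping pairs

Check each pair: they overlap iff neither finishes before the other starts.
Sorted by start: EV1, EV2, EV3, EV4, EV5, EV6.
EV2 starts after EV1 ends — done with EV1.
EV3 starts after EV2 ends — done with EV2.
EV4 starts after EV3 ends — done with EV3.
EV5 starts after EV4 ends — done with EV4.
EV6 starts after EV5 ends.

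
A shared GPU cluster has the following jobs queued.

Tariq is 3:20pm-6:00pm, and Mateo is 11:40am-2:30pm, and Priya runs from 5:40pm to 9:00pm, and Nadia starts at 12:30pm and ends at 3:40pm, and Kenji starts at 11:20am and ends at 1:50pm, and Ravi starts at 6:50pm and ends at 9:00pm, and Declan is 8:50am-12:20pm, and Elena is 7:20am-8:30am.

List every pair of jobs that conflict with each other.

Declan & Kenji, Declan & Mateo, Kenji & Mateo, Kenji & Nadia, Mateo & Nadia, Nadia & Tariq, Priya & Ravi, Priya & Tariq

Sorted by start: Elena, Declan, Kenji, Mateo, Nadia, Tariq, Priya, Ravi.
Declan starts after Elena ends — done with Elena.
Kenji starts before Declan ends → Declan and Kenji overlap.
Mateo starts before Declan ends → Declan and Mateo overlap.
Nadia starts after Declan ends — done with Declan.
Mateo starts before Kenji ends → Kenji and Mateo overlap.
Nadia starts before Kenji ends → Kenji and Nadia overlap.
Tariq starts after Kenji ends — done with Kenji.
Nadia starts before Mateo ends → Mateo and Nadia overlap.
Tariq starts after Mateo ends — done with Mateo.
Tariq starts before Nadia ends → Nadia and Tariq overlap.
Priya starts after Nadia ends — done with Nadia.
Priya starts before Tariq ends → Tariq and Priya overlap.
Ravi starts after Tariq ends.
Ravi starts before Priya ends → Priya and Ravi overlap.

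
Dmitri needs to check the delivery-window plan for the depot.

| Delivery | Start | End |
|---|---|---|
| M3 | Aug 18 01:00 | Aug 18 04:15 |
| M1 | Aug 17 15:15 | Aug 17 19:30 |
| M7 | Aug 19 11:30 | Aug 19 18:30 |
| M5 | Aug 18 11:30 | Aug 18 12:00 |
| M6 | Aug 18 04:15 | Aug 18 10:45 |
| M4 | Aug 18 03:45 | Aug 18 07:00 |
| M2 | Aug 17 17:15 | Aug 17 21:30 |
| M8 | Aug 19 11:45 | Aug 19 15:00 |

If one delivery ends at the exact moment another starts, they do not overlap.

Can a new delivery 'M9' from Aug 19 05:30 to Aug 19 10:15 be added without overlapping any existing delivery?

M1: ends Aug 17 19:30 at or before M9 starts Aug 19 05:30 → clear.
M2: ends Aug 17 21:30 at or before M9 starts Aug 19 05:30 → clear.
M3: ends Aug 18 04:15 at or before M9 starts Aug 19 05:30 → clear.
M4: ends Aug 18 07:00 at or before M9 starts Aug 19 05:30 → clear.
M6: ends Aug 18 10:45 at or before M9 starts Aug 19 05:30 → clear.
M5: ends Aug 18 12:00 at or before M9 starts Aug 19 05:30 → clear.
M7: starts Aug 19 11:30 at or after M9 ends Aug 19 10:15 → clear.
M8: starts Aug 19 11:45 at or after M9 ends Aug 19 10:15 → clear.

Yes — the slot is free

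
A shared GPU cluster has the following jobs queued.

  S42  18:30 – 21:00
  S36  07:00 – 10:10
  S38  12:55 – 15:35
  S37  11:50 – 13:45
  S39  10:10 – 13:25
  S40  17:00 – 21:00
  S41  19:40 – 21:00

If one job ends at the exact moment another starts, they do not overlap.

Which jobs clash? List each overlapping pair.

Sorted by start: S36, S39, S37, S38, S40, S42, S41.
S39 starts exactly when S36 ends (back-to-back, no overlap); S36 is clear from here.
S37 starts before S39 ends → S39 and S37 overlap.
S38 starts before S39 ends → S39 and S38 overlap.
S40 starts after S39 ends; S39 is clear from here.
S38 starts before S37 ends → S37 and S38 overlap.
S40 starts after S37 ends; S37 is clear from here.
S40 starts after S38 ends; S38 is clear from here.
S42 starts before S40 ends → S40 and S42 overlap.
S41 starts before S40 ends → S40 and S41 overlap.
S41 starts before S42 ends → S42 and S41 overlap.

S37 & S38, S37 & S39, S38 & S39, S40 & S41, S40 & S42, S41 & S42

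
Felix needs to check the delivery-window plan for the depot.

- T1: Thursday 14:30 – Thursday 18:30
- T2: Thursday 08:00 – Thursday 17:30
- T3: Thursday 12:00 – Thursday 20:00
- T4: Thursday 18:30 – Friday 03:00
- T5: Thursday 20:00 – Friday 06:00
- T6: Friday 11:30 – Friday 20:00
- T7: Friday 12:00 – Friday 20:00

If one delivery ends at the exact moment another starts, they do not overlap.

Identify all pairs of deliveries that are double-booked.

Sorted by start: T2, T3, T1, T4, T5, T6, T7.
T3 starts before T2 ends → T2 and T3 overlap.
T1 starts before T2 ends → T2 and T1 overlap.
T4 starts after T2 ends — done with T2.
T1 starts before T3 ends → T3 and T1 overlap.
T4 starts before T3 ends → T3 and T4 overlap.
T5 starts exactly when T3 ends (back-to-back, no overlap) — done with T3.
T4 starts exactly when T1 ends (back-to-back, no overlap) — done with T1.
T5 starts before T4 ends → T4 and T5 overlap.
T6 starts after T4 ends — done with T4.
T6 starts after T5 ends — done with T5.
T7 starts before T6 ends → T6 and T7 overlap.

T1 & T2, T1 & T3, T2 & T3, T3 & T4, T4 & T5, T6 & T7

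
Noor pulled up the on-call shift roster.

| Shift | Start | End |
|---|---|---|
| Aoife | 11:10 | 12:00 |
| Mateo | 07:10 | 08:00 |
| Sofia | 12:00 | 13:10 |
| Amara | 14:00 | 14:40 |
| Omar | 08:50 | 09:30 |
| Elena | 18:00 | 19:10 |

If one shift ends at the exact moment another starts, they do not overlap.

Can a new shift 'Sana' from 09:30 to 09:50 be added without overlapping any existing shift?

Yes — the slot is free

Mateo: ends 08:00 at or before Sana starts 09:30 → clear.
Omar: ends 09:30 at or before Sana starts 09:30 → clear.
Aoife: starts 11:10 at or after Sana ends 09:50 → clear.
Sofia: starts 12:00 at or after Sana ends 09:50 → clear.
Amara: starts 14:00 at or after Sana ends 09:50 → clear.
Elena: starts 18:00 at or after Sana ends 09:50 → clear.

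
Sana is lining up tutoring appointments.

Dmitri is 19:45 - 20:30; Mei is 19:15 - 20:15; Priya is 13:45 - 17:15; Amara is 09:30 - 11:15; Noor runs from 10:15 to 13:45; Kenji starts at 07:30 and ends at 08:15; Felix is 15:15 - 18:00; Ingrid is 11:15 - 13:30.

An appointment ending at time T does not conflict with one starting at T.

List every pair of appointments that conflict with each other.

Check each pair: they overlap iff neither finishes before the other starts.
Sorted by start: Kenji, Amara, Noor, Ingrid, Priya, Felix, Mei, Dmitri.
Amara starts after Kenji ends, so Kenji has no further overlaps.
Noor starts before Amara ends → Amara and Noor overlap.
Ingrid starts exactly when Amara ends (back-to-back, no overlap), so Amara has no further overlaps.
Ingrid starts before Noor ends → Noor and Ingrid overlap.
Priya starts exactly when Noor ends (back-to-back, no overlap), so Noor has no further overlaps.
Priya starts after Ingrid ends, so Ingrid has no further overlaps.
Felix starts before Priya ends → Priya and Felix overlap.
Mei starts after Priya ends, so Priya has no further overlaps.
Mei starts after Felix ends, so Felix has no further overlaps.
Dmitri starts before Mei ends → Mei and Dmitri overlap.

Amara & Noor, Dmitri & Mei, Felix & Priya, Ingrid & Noor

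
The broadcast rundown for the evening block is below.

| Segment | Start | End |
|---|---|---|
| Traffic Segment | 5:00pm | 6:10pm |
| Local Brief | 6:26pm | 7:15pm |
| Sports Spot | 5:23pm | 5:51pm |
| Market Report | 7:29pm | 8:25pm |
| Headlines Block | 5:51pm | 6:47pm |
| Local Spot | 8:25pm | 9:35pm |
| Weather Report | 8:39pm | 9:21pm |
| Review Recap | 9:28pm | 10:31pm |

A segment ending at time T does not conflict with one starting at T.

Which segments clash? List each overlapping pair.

Sorted by start: Traffic Segment, Sports Spot, Headlines Block, Local Brief, Market Report, Local Spot, Weather Report, Review Recap.
Sports Spot starts before Traffic Segment ends → Traffic Segment and Sports Spot overlap.
Headlines Block starts before Traffic Segment ends → Traffic Segment and Headlines Block overlap.
Local Brief starts after Traffic Segment ends, so Traffic Segment has no further overlaps.
Headlines Block starts exactly when Sports Spot ends (back-to-back, no overlap), so Sports Spot has no further overlaps.
Local Brief starts before Headlines Block ends → Headlines Block and Local Brief overlap.
Market Report starts after Headlines Block ends, so Headlines Block has no further overlaps.
Market Report starts after Local Brief ends, so Local Brief has no further overlaps.
Local Spot starts exactly when Market Report ends (back-to-back, no overlap), so Market Report has no further overlaps.
Weather Report starts before Local Spot ends → Local Spot and Weather Report overlap.
Review Recap starts before Local Spot ends → Local Spot and Review Recap overlap.
Review Recap starts after Weather Report ends.

Headlines Block & Local Brief, Headlines Block & Traffic Segment, Local Spot & Review Recap, Local Spot & Weather Report, Sports Spot & Traffic Segment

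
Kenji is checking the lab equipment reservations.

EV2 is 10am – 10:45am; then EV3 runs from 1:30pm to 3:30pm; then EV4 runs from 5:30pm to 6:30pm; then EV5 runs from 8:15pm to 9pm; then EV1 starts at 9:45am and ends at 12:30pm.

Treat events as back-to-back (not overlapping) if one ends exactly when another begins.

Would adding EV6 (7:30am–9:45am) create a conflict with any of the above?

EV1: starts 9:45am at or after EV6 ends 9:45am → clear.
EV2: starts 10am at or after EV6 ends 9:45am → clear.
EV3: starts 1:30pm at or after EV6 ends 9:45am → clear.
EV4: starts 5:30pm at or after EV6 ends 9:45am → clear.
EV5: starts 8:15pm at or after EV6 ends 9:45am → clear.

No — it doesn't clash with anything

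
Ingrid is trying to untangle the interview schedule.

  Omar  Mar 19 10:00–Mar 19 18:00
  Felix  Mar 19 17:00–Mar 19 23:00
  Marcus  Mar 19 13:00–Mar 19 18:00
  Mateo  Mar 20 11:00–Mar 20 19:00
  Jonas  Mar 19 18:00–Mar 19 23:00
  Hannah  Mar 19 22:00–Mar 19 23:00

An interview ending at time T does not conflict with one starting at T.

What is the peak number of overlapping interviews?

3

Sort all start/end points and keep a running count:
Mar 19 10:00 start Omar → 1
Mar 19 13:00 start Marcus → 2
Mar 19 17:00 start Felix → 3
Mar 19 18:00 end Marcus → 2
Mar 19 18:00 end Omar → 1
Mar 19 18:00 start Jonas → 2
Mar 19 22:00 start Hannah → 3
Mar 19 23:00 end Felix → 2
Mar 19 23:00 end Hannah → 1
Mar 19 23:00 end Jonas → 0
Mar 20 11:00 start Mateo → 1
Mar 20 19:00 end Mateo → 0
Peak is 3, at Mar 19 17:00 (Felix, Marcus, Omar).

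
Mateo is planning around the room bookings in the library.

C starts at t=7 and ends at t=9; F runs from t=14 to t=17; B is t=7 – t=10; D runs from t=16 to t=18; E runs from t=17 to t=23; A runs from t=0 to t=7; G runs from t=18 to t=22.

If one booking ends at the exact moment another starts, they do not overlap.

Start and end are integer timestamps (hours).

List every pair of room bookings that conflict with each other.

B & C, D & E, D & F, E & G

Sorted by start: A, B, C, F, D, E, G.
B starts exactly when A ends (back-to-back, no overlap), so A has no further overlaps.
C starts before B ends → B and C overlap.
F starts after B ends, so B has no further overlaps.
F starts after C ends, so C has no further overlaps.
D starts before F ends → F and D overlap.
E starts exactly when F ends (back-to-back, no overlap), so F has no further overlaps.
E starts before D ends → D and E overlap.
G starts exactly when D ends (back-to-back, no overlap).
G starts before E ends → E and G overlap.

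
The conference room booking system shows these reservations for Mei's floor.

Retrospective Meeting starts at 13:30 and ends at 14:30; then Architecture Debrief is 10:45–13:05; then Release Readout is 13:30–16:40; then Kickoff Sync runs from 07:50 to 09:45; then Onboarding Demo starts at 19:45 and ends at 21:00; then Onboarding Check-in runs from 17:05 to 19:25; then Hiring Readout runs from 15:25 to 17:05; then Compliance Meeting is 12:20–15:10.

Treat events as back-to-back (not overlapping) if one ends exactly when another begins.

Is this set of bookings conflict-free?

Two intervals overlap when each starts before the other ends.
Sorted by start: Kickoff Sync, Architecture Debrief, Compliance Meeting, Retrospective Meeting, Release Readout, Hiring Readout, Onboarding Check-in, Onboarding Demo.
Architecture Debrief starts after Kickoff Sync ends — done with Kickoff Sync.
Compliance Meeting starts before Architecture Debrief ends → Architecture Debrief and Compliance Meeting overlap.
That's a conflict, so the schedule is not conflict-free.

No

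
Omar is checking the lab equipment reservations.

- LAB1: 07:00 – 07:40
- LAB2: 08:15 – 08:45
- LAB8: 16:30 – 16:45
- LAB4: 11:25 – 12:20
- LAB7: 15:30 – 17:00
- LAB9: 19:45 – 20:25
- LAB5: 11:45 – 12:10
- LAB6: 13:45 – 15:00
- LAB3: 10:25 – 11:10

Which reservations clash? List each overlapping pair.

LAB4 & LAB5, LAB7 & LAB8

Sorted by start: LAB1, LAB2, LAB3, LAB4, LAB5, LAB6, LAB7, LAB8, LAB9.
LAB2 starts after LAB1 ends, so nothing later overlaps LAB1 either.
LAB3 starts after LAB2 ends, so nothing later overlaps LAB2 either.
LAB4 starts after LAB3 ends, so nothing later overlaps LAB3 either.
LAB5 starts before LAB4 ends → LAB4 and LAB5 overlap.
LAB6 starts after LAB4 ends, so nothing later overlaps LAB4 either.
LAB6 starts after LAB5 ends, so nothing later overlaps LAB5 either.
LAB7 starts after LAB6 ends, so nothing later overlaps LAB6 either.
LAB8 starts before LAB7 ends → LAB7 and LAB8 overlap.
LAB9 starts after LAB7 ends.
LAB9 starts after LAB8 ends.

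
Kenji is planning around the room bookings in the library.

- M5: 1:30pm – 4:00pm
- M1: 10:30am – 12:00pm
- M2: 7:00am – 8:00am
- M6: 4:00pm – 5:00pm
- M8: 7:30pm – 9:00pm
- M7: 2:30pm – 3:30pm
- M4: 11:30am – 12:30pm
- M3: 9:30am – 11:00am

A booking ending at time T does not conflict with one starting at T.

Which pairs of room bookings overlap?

Two intervals overlap when each starts before the other ends.
Sorted by start: M2, M3, M1, M4, M5, M7, M6, M8.
M3 starts after M2 ends, so nothing later overlaps M2 either.
M1 starts before M3 ends → M3 and M1 overlap.
M4 starts after M3 ends, so nothing later overlaps M3 either.
M4 starts before M1 ends → M1 and M4 overlap.
M5 starts after M1 ends, so nothing later overlaps M1 either.
M5 starts after M4 ends, so nothing later overlaps M4 either.
M7 starts before M5 ends → M5 and M7 overlap.
M6 starts exactly when M5 ends (back-to-back, no overlap), so nothing later overlaps M5 either.
M6 starts after M7 ends, so nothing later overlaps M7 either.
M8 starts after M6 ends.

M1 & M3, M1 & M4, M5 & M7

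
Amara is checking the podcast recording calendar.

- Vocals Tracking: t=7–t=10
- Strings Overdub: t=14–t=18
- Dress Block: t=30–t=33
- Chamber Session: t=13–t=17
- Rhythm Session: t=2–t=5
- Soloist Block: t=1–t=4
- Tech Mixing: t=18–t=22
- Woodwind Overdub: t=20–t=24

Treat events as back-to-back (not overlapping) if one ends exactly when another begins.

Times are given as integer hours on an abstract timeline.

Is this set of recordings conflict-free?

No

Check each pair: they overlap iff neither finishes before the other starts.
Sorted by start: Soloist Block, Rhythm Session, Vocals Tracking, Chamber Session, Strings Overdub, Tech Mixing, Woodwind Overdub, Dress Block.
Rhythm Session starts before Soloist Block ends → Soloist Block and Rhythm Session overlap.
That's a conflict, so the schedule is not conflict-free.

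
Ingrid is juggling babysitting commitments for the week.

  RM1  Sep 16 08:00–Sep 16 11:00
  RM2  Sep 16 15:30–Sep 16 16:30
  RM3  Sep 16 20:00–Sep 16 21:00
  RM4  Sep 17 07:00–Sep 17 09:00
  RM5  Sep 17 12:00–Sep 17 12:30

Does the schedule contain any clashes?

No

Sorted by start: RM1, RM2, RM3, RM4, RM5.
RM2 starts after RM1 ends; RM1 is clear from here.
RM3 starts after RM2 ends; RM2 is clear from here.
RM4 starts after RM3 ends; RM3 is clear from here.
RM5 starts after RM4 ends.
Every pair is clear; the schedule has no overlaps.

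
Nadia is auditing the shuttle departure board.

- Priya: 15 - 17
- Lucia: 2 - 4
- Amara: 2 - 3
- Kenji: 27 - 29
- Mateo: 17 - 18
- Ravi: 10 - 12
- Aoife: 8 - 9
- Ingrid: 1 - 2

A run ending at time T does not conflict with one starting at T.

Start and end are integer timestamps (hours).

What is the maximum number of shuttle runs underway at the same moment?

2

Walk through starts and ends in time order (an end at T is processed before a start at T):
1 start Ingrid → 1
2 end Ingrid → 0
2 start Amara → 1
2 start Lucia → 2
3 end Amara → 1
4 end Lucia → 0
8 start Aoife → 1
9 end Aoife → 0
10 start Ravi → 1
12 end Ravi → 0
15 start Priya → 1
17 end Priya → 0
17 start Mateo → 1
18 end Mateo → 0
27 start Kenji → 1
29 end Kenji → 0
Peak is 2, at 2 (Amara, Lucia).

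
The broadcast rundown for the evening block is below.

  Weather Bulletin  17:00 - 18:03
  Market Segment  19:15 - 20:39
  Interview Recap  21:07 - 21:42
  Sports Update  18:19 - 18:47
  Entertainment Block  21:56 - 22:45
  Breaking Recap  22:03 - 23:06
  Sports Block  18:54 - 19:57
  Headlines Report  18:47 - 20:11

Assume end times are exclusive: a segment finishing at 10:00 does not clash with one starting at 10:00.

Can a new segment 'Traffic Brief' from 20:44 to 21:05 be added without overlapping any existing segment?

Yes — the slot is free

Weather Bulletin: ends 18:03 at or before Traffic Brief starts 20:44 → clear.
Sports Update: ends 18:47 at or before Traffic Brief starts 20:44 → clear.
Headlines Report: ends 20:11 at or before Traffic Brief starts 20:44 → clear.
Sports Block: ends 19:57 at or before Traffic Brief starts 20:44 → clear.
Market Segment: ends 20:39 at or before Traffic Brief starts 20:44 → clear.
Interview Recap: starts 21:07 at or after Traffic Brief ends 21:05 → clear.
Entertainment Block: starts 21:56 at or after Traffic Brief ends 21:05 → clear.
Breaking Recap: starts 22:03 at or after Traffic Brief ends 21:05 → clear.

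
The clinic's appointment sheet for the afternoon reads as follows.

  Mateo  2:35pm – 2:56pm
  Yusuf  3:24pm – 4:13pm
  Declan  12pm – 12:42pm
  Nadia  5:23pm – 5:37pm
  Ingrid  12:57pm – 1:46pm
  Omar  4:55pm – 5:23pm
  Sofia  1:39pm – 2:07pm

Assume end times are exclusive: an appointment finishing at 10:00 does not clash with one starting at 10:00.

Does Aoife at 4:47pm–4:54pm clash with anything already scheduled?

No — it doesn't clash with anything

Declan: ends 12:42pm at or before Aoife starts 4:47pm → clear.
Ingrid: ends 1:46pm at or before Aoife starts 4:47pm → clear.
Sofia: ends 2:07pm at or before Aoife starts 4:47pm → clear.
Mateo: ends 2:56pm at or before Aoife starts 4:47pm → clear.
Yusuf: ends 4:13pm at or before Aoife starts 4:47pm → clear.
Omar: starts 4:55pm at or after Aoife ends 4:54pm → clear.
Nadia: starts 5:23pm at or after Aoife ends 4:54pm → clear.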